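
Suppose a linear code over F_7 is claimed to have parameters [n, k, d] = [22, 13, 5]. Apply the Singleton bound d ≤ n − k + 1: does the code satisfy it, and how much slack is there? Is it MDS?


Singleton RHS = n − k + 1 = 10, slack = 5, bound satisfied, not MDS.

Singleton bound: d ≤ n − k + 1.
Here n = 22, k = 13, so n − k + 1 = 10.
Given d = 5, check d ≤ 10: YES.
Slack = (n − k + 1) − d = 5.
The code is NOT MDS (slack = 5 > 0).
Description: the claimed parameters are [22, 13, 5]_7; such a code would be non-MDS.


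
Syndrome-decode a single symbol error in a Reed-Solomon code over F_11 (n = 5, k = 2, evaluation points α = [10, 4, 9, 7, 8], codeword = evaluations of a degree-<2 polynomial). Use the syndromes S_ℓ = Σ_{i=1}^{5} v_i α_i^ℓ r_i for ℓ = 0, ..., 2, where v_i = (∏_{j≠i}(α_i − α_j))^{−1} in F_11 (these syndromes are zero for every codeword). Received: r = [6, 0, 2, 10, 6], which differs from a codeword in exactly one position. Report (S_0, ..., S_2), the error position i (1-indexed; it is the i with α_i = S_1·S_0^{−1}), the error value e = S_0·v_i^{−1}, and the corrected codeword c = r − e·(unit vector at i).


S = (10, 1, 10), error at position 1, error magnitude e = 8, c = [9, 0, 2, 10, 6].

Step 1: column multipliers v_i = (∏_{j≠i}(α_i − α_j))^{−1} mod 11.
  i = 1 (α = 10): (10−4)(10−9)(10−7)(10−8) = 6·1·3·2 = 36 ≡ 3, so v_1 = 3^{−1} = 4 (mod 11).
  i = 2 (α = 4): (4−10)(4−9)(4−7)(4−8) = (−6)·(−5)·(−3)·(−4) = 360 ≡ 8, so v_2 = 8^{−1} = 7 (mod 11).
  i = 3 (α = 9): (9−10)(9−4)(9−7)(9−8) = (−1)·5·2·1 = −10 ≡ 1, so v_3 = 1^{−1} = 1 (mod 11).
  i = 4 (α = 7): (7−10)(7−4)(7−9)(7−8) = (−3)·3·(−2)·(−1) = −18 ≡ 4, so v_4 = 4^{−1} = 3 (mod 11).
  i = 5 (α = 8): (8−10)(8−4)(8−9)(8−7) = (−2)·4·(−1)·1 = 8 ≡ 8, so v_5 = 8^{−1} = 7 (mod 11).
  v = [4, 7, 1, 3, 7].
Step 2: syndromes of r = [6, 0, 2, 10, 6] (all sums mod 11).
  S_0 = Σ v_i r_i = 4·6 + 7·0 + 1·2 + 3·10 + 7·6 = 98 ≡ 10.
  S_1 = Σ v_i α_i r_i = 4·10·6 + 7·4·0 + 1·9·2 + 3·7·10 + 7·8·6 = 804 ≡ 1.
  α_i^2 mod 11 = [1, 5, 4, 5, 9].
  S_2 = Σ v_i α_i^2 r_i = 4·1·6 + 7·5·0 + 1·4·2 + 3·5·10 + 7·9·6 = 560 ≡ 10.
  S = (10, 1, 10) ≠ 0, so r is not a codeword (an error is present).
Step 3: locate the error. For a single error e at position i, S_ℓ = v_i·e·α_i^ℓ, so α_err = S_1/S_0.
  S_0^{−1} = 10^{−1} = 10 (mod 11), so α_err = 1·10 = 10 ≡ 10 = α_1. Error position i = 1.
  Consistency check: S_2/S_1 = 10·1 = 10 ≡ 10 = α_err ✓ (single-error assumption holds).
Step 4: error magnitude e = S_0/v_1 = S_0·∏_{j≠1}(α_1 − α_j) = 10·3 = 30 ≡ 8 (mod 11).
Step 5: correct position 1: c_1 = r_1 − e = 6 − 8 ≡ 9 (mod 11). Hence c = [9, 0, 2, 10, 6].
  Check: interpolating c through the α_i gives m(x) = 5 + 7·x (degree < 2) with m(α_i) = c_i for every i, so c is indeed a codeword.


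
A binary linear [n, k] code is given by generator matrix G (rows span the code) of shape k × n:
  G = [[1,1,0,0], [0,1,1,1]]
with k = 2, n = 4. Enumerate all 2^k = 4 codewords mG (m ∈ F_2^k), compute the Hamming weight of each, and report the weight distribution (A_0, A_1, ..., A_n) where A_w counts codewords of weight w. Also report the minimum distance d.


Weight distribution: A_0 = 1, A_2 = 1, A_3 = 2. Minimum distance d = 2.

Enumerate all 2^2 = 4 messages m ∈ F_2^2.
For each, compute codeword c = mG in F_2^4, then tally its weight.
  m = 00 → c = 0000, weight = 0.
  m = 10 → c = 1100, weight = 2.
  m = 01 → c = 0111, weight = 3.
  m = 11 → c = 1011, weight = 3.
Tally weights:
  weight 0: 1 codewords.
  weight 2: 1 codewords.
  weight 3: 2 codewords.
Minimum distance d = smallest w > 0 with A_w > 0 = 2.
Sanity: Σ A_w = 4 = 2^2 = 4 ✓.


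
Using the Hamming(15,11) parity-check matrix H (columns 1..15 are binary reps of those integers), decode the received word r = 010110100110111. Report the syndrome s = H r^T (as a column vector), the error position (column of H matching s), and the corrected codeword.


s = (1, 0, 0, 1)^T, error position = 9, corrected codeword c = 010110101110111

Compute s = H r^T mod 2 one row at a time:
  s_1 = 0 + 0 + 1 + 1 + 0 + 1 + 1 + 1 = 5 ≡ 1 (mod 2).
  s_2 = 1 + 1 + 0 + 1 + 0 + 1 + 1 + 1 = 6 ≡ 0 (mod 2).
  s_3 = 1 + 0 + 0 + 1 + 1 + 1 + 1 + 1 = 6 ≡ 0 (mod 2).
  s_4 = 0 + 0 + 1 + 1 + 0 + 1 + 1 + 1 = 5 ≡ 1 (mod 2).
s = (1, 0, 0, 1)^T — this equals column 9 of H (binary 1001), so error is at position 9.
Correct: flip bit 9 of r = 010110100110111 to get c = 010110101110111.


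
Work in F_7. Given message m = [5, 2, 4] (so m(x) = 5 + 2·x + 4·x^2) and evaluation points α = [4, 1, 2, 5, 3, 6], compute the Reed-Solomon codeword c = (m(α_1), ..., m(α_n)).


c = [0, 4, 4, 3, 5, 0]

Message polynomial: m(x) = 5 + 2·x + 4·x^2 (mod 7).
For each evaluation point α_i, compute m(α_i) mod 7:
  α_1 = 4: Horner steps 4 → 4 → 0, so m(4) = 0.
  α_2 = 1: Horner steps 4 → 6 → 4, so m(1) = 4.
  α_3 = 2: Horner steps 4 → 3 → 4, so m(2) = 4.
  α_4 = 5: Horner steps 4 → 1 → 3, so m(5) = 3.
  α_5 = 3: Horner steps 4 → 0 → 5, so m(3) = 5.
  α_6 = 6: Horner steps 4 → 5 → 0, so m(6) = 0.
Codeword c = [0, 4, 4, 3, 5, 0] ∈ F_7^6.


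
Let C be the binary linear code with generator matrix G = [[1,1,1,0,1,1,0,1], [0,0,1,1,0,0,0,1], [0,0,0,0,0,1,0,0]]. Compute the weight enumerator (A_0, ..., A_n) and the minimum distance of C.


Weight distribution: A_0 = 1, A_1 = 1, A_3 = 1, A_4 = 2, A_5 = 2, A_6 = 1. Minimum distance d = 1.

Enumerate all 2^3 = 8 messages m ∈ F_2^3.
For each, compute codeword c = mG in F_2^8, then tally its weight.
  m = 000 → c = 00000000, weight = 0.
  m = 100 → c = 11101101, weight = 6.
  m = 010 → c = 00110001, weight = 3.
  m = 110 → c = 11011100, weight = 5.
  m = 001 → c = 00000100, weight = 1.
  m = 101 → c = 11101001, weight = 5.
  m = 011 → c = 00110101, weight = 4.
  m = 111 → c = 11011000, weight = 4.
Tally weights:
  weight 0: 1 codewords.
  weight 1: 1 codewords.
  weight 3: 1 codewords.
  weight 4: 2 codewords.
  weight 5: 2 codewords.
  weight 6: 1 codewords.
Minimum distance d = smallest w > 0 with A_w > 0 = 1.
Sanity: Σ A_w = 8 = 2^3 = 8 ✓.


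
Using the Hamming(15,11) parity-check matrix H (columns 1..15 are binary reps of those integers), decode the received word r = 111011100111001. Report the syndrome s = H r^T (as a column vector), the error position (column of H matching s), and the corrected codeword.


s = (0, 1, 1, 0)^T, error position = 6, corrected codeword c = 111010100111001

Compute s = H r^T mod 2 one row at a time:
  s_1 = 0 + 0 + 1 + 1 + 1 + 0 + 0 + 1 = 4 ≡ 0 (mod 2).
  s_2 = 0 + 1 + 1 + 1 + 1 + 0 + 0 + 1 = 5 ≡ 1 (mod 2).
  s_3 = 1 + 1 + 1 + 1 + 1 + 1 + 0 + 1 = 7 ≡ 1 (mod 2).
  s_4 = 1 + 1 + 1 + 1 + 0 + 1 + 0 + 1 = 6 ≡ 0 (mod 2).
s = (0, 1, 1, 0)^T — this equals column 6 of H (binary 0110), so error is at position 6.
Correct: flip bit 6 of r = 111011100111001 to get c = 111010100111001.


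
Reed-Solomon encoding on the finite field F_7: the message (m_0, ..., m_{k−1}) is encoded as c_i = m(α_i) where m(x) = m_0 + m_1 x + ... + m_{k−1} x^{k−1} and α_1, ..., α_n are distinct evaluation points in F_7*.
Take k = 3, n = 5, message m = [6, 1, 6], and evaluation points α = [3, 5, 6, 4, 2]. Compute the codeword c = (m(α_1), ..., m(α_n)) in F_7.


c = [0, 0, 4, 1, 4]

Message polynomial: m(x) = 6 + 1·x + 6·x^2 (mod 7).
For each evaluation point α_i, compute m(α_i) mod 7:
  α_1 = 3: Horner steps 6 → 5 → 0, so m(3) = 0.
  α_2 = 5: Horner steps 6 → 3 → 0, so m(5) = 0.
  α_3 = 6: Horner steps 6 → 2 → 4, so m(6) = 4.
  α_4 = 4: Horner steps 6 → 4 → 1, so m(4) = 1.
  α_5 = 2: Horner steps 6 → 6 → 4, so m(2) = 4.
Codeword c = [0, 0, 4, 1, 4] ∈ F_7^5.


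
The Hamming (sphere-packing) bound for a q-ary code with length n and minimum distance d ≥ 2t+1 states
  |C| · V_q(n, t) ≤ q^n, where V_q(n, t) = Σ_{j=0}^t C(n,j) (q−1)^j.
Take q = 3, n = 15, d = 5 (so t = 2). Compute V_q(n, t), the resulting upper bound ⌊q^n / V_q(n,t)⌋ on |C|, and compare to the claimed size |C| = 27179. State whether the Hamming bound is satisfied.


V_q(n, t) = 451, q^n = 14348907, Hamming bound = 31815, |C| = 27179 ≤ bound (satisfied).

Step 1: Compute V_q(n, t) = Σ_{j=0}^2 C(n, j) (q−1)^j.
  j = 0: C(15,0)·(2)^0 = 1·1 = 1.
  j = 1: C(15,1)·(2)^1 = 15·2 = 30.
  j = 2: C(15,2)·(2)^2 = 105·4 = 420.
  V_q(n, t) = 1 + 30 + 420 = 451.
Step 2: q^n = 3^15 = 14348907.
Step 3: Hamming bound ⌊q^n / V_q(n,t)⌋ = ⌊14348907/451⌋ = 31815.
Step 4: Compare |C| = 27179 to 31815: satisfied.
The claimed |C| lies below the Hamming bound.


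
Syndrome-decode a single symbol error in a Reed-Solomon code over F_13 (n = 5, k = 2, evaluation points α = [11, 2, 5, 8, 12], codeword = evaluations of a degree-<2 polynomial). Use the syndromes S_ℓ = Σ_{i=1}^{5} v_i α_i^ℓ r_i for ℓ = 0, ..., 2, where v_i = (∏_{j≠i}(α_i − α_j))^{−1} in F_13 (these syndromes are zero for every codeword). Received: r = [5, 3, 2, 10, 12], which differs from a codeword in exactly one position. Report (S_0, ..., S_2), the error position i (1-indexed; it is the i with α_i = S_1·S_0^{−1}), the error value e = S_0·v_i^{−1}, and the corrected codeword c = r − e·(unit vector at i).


S = (6, 12, 11), error at position 2, error magnitude e = 9, c = [5, 7, 2, 10, 12].

Step 1: column multipliers v_i = (∏_{j≠i}(α_i − α_j))^{−1} mod 13.
  i = 1 (α = 11): (11−2)(11−5)(11−8)(11−12) = 9·6·3·(−1) = −162 ≡ 7, so v_1 = 7^{−1} = 2 (mod 13).
  i = 2 (α = 2): (2−11)(2−5)(2−8)(2−12) = (−9)·(−3)·(−6)·(−10) = 1620 ≡ 8, so v_2 = 8^{−1} = 5 (mod 13).
  i = 3 (α = 5): (5−11)(5−2)(5−8)(5−12) = (−6)·3·(−3)·(−7) = −378 ≡ 12, so v_3 = 12^{−1} = 12 (mod 13).
  i = 4 (α = 8): (8−11)(8−2)(8−5)(8−12) = (−3)·6·3·(−4) = 216 ≡ 8, so v_4 = 8^{−1} = 5 (mod 13).
  i = 5 (α = 12): (12−11)(12−2)(12−5)(12−8) = 1·10·7·4 = 280 ≡ 7, so v_5 = 7^{−1} = 2 (mod 13).
  v = [2, 5, 12, 5, 2].
Step 2: syndromes of r = [5, 3, 2, 10, 12] (all sums mod 13).
  S_0 = Σ v_i r_i = 2·5 + 5·3 + 12·2 + 5·10 + 2·12 = 123 ≡ 6.
  S_1 = Σ v_i α_i r_i = 2·11·5 + 5·2·3 + 12·5·2 + 5·8·10 + 2·12·12 = 948 ≡ 12.
  α_i^2 mod 13 = [4, 4, 12, 12, 1].
  S_2 = Σ v_i α_i^2 r_i = 2·4·5 + 5·4·3 + 12·12·2 + 5·12·10 + 2·1·12 = 1012 ≡ 11.
  S = (6, 12, 11) ≠ 0, so r is not a codeword (an error is present).
Step 3: locate the error. For a single error e at position i, S_ℓ = v_i·e·α_i^ℓ, so α_err = S_1/S_0.
  S_0^{−1} = 6^{−1} = 11 (mod 13), so α_err = 12·11 = 132 ≡ 2 = α_2. Error position i = 2.
  Consistency check: S_2/S_1 = 11·12 = 132 ≡ 2 = α_err ✓ (single-error assumption holds).
Step 4: error magnitude e = S_0/v_2 = S_0·∏_{j≠2}(α_2 − α_j) = 6·8 = 48 ≡ 9 (mod 13).
Step 5: correct position 2: c_2 = r_2 − e = 3 − 9 ≡ 7 (mod 13). Hence c = [5, 7, 2, 10, 12].
  Check: interpolating c through the α_i gives m(x) = 6 + 7·x (degree < 2) with m(α_i) = c_i for every i, so c is indeed a codeword.


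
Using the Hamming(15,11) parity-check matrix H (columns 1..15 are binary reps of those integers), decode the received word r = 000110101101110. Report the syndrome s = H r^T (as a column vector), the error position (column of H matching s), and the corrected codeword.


s = (1, 0, 1, 0)^T, error position = 10, corrected codeword c = 000110101001110

Compute s = H r^T mod 2 one row at a time:
  s_1 = 0 + 1 + 1 + 0 + 1 + 1 + 1 + 0 = 5 ≡ 1 (mod 2).
  s_2 = 1 + 1 + 0 + 1 + 1 + 1 + 1 + 0 = 6 ≡ 0 (mod 2).
  s_3 = 0 + 0 + 0 + 1 + 1 + 0 + 1 + 0 = 3 ≡ 1 (mod 2).
  s_4 = 0 + 0 + 1 + 1 + 1 + 0 + 1 + 0 = 4 ≡ 0 (mod 2).
s = (1, 0, 1, 0)^T — this equals column 10 of H (binary 1010), so error is at position 10.
Correct: flip bit 10 of r = 000110101101110 to get c = 000110101001110.


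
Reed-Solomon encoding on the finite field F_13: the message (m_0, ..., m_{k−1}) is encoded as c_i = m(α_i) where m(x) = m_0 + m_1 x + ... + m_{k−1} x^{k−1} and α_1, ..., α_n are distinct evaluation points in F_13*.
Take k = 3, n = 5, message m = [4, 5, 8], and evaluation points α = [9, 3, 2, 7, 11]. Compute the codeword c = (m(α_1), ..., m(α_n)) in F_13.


c = [8, 0, 7, 2, 0]

Message polynomial: m(x) = 4 + 5·x + 8·x^2 (mod 13).
For each evaluation point α_i, compute m(α_i) mod 13:
  α_1 = 9: Horner steps 8 → 12 → 8, so m(9) = 8.
  α_2 = 3: Horner steps 8 → 3 → 0, so m(3) = 0.
  α_3 = 2: Horner steps 8 → 8 → 7, so m(2) = 7.
  α_4 = 7: Horner steps 8 → 9 → 2, so m(7) = 2.
  α_5 = 11: Horner steps 8 → 2 → 0, so m(11) = 0.
Codeword c = [8, 0, 7, 2, 0] ∈ F_13^5.


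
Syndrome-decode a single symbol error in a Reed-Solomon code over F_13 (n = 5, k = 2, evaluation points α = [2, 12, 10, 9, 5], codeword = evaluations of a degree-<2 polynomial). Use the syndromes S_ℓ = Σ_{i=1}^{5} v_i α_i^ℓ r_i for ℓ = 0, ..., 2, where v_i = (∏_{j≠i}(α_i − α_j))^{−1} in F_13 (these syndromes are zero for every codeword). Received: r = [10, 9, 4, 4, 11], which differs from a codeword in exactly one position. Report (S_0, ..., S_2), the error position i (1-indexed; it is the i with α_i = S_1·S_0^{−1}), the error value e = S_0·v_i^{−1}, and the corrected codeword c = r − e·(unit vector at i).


S = (8, 7, 11), error at position 4, error magnitude e = 9, c = [10, 9, 4, 8, 11].

Step 1: column multipliers v_i = (∏_{j≠i}(α_i − α_j))^{−1} mod 13.
  i = 1 (α = 2): (2−12)(2−10)(2−9)(2−5) = (−10)·(−8)·(−7)·(−3) = 1680 ≡ 3, so v_1 = 3^{−1} = 9 (mod 13).
  i = 2 (α = 12): (12−2)(12−10)(12−9)(12−5) = 10·2·3·7 = 420 ≡ 4, so v_2 = 4^{−1} = 10 (mod 13).
  i = 3 (α = 10): (10−2)(10−12)(10−9)(10−5) = 8·(−2)·1·5 = −80 ≡ 11, so v_3 = 11^{−1} = 6 (mod 13).
  i = 4 (α = 9): (9−2)(9−12)(9−10)(9−5) = 7·(−3)·(−1)·4 = 84 ≡ 6, so v_4 = 6^{−1} = 11 (mod 13).
  i = 5 (α = 5): (5−2)(5−12)(5−10)(5−9) = 3·(−7)·(−5)·(−4) = −420 ≡ 9, so v_5 = 9^{−1} = 3 (mod 13).
  v = [9, 10, 6, 11, 3].
Step 2: syndromes of r = [10, 9, 4, 4, 11] (all sums mod 13).
  S_0 = Σ v_i r_i = 9·10 + 10·9 + 6·4 + 11·4 + 3·11 = 281 ≡ 8.
  S_1 = Σ v_i α_i r_i = 9·2·10 + 10·12·9 + 6·10·4 + 11·9·4 + 3·5·11 = 2061 ≡ 7.
  α_i^2 mod 13 = [4, 1, 9, 3, 12].
  S_2 = Σ v_i α_i^2 r_i = 9·4·10 + 10·1·9 + 6·9·4 + 11·3·4 + 3·12·11 = 1194 ≡ 11.
  S = (8, 7, 11) ≠ 0, so r is not a codeword (an error is present).
Step 3: locate the error. For a single error e at position i, S_ℓ = v_i·e·α_i^ℓ, so α_err = S_1/S_0.
  S_0^{−1} = 8^{−1} = 5 (mod 13), so α_err = 7·5 = 35 ≡ 9 = α_4. Error position i = 4.
  Consistency check: S_2/S_1 = 11·2 = 22 ≡ 9 = α_err ✓ (single-error assumption holds).
Step 4: error magnitude e = S_0/v_4 = S_0·∏_{j≠4}(α_4 − α_j) = 8·6 = 48 ≡ 9 (mod 13).
Step 5: correct position 4: c_4 = r_4 − e = 4 − 9 ≡ 8 (mod 13). Hence c = [10, 9, 4, 8, 11].
  Check: interpolating c through the α_i gives m(x) = 5 + 9·x (degree < 2) with m(α_i) = c_i for every i, so c is indeed a codeword.


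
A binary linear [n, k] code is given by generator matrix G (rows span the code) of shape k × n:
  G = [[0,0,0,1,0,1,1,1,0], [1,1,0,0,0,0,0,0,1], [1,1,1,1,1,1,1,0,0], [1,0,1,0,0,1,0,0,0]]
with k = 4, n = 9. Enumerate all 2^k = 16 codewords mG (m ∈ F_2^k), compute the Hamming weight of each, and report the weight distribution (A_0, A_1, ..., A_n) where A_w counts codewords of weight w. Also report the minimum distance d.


Weight distribution: A_0 = 1, A_3 = 2, A_4 = 5, A_5 = 4, A_6 = 2, A_7 = 2. Minimum distance d = 3.

Enumerate all 2^4 = 16 messages m ∈ F_2^4.
For each, compute codeword c = mG in F_2^9, then tally its weight.
  m = 0000 → c = 000000000, weight = 0.
  m = 1000 → c = 000101110, weight = 4.
  m = 0100 → c = 110000001, weight = 3.
  m = 1100 → c = 110101111, weight = 7.
  m = 0010 → c = 111111100, weight = 7.
  m = 1010 → c = 111010010, weight = 5.
  m = 0110 → c = 001111101, weight = 6.
  m = 1110 → c = 001010011, weight = 4.
  m = 0001 → c = 101001000, weight = 3.
  m = 1001 → c = 101100110, weight = 5.
  m = 0101 → c = 011001001, weight = 4.
  m = 1101 → c = 011100111, weight = 6.
  m = 0011 → c = 010110100, weight = 4.
  m = 1011 → c = 010011010, weight = 4.
  m = 0111 → c = 100110101, weight = 5.
  m = 1111 → c = 100011011, weight = 5.
Tally weights:
  weight 0: 1 codewords.
  weight 3: 2 codewords.
  weight 4: 5 codewords.
  weight 5: 4 codewords.
  weight 6: 2 codewords.
  weight 7: 2 codewords.
Minimum distance d = smallest w > 0 with A_w > 0 = 3.
Sanity: Σ A_w = 16 = 2^4 = 16 ✓.


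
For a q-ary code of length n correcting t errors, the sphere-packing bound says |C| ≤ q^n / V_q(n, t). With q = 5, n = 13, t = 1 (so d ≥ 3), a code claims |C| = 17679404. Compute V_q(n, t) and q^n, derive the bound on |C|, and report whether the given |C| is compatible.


V_q(n, t) = 53, q^n = 1220703125, Hamming bound = 23032134, |C| = 17679404 ≤ bound (satisfied).

Step 1: Compute V_q(n, t) = Σ_{j=0}^1 C(n, j) (q−1)^j.
  j = 0: C(13,0)·(4)^0 = 1·1 = 1.
  j = 1: C(13,1)·(4)^1 = 13·4 = 52.
  V_q(n, t) = 1 + 52 = 53.
Step 2: q^n = 5^13 = 1220703125.
Step 3: Hamming bound ⌊q^n / V_q(n,t)⌋ = ⌊1220703125/53⌋ = 23032134.
Step 4: Compare |C| = 17679404 to 23032134: satisfied.
The claimed |C| lies below the Hamming bound.


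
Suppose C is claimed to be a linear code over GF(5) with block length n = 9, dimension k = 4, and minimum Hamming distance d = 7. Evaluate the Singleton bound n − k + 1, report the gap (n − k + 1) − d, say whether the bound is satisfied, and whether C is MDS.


Singleton RHS = n − k + 1 = 6, slack = -1, bound violated (no such code; not MDS).

Singleton bound: d ≤ n − k + 1.
Here n = 9, k = 4, so n − k + 1 = 6.
Given d = 7, check d ≤ 6: NO.
Slack = (n − k + 1) − d = -1.
The slack is negative: d = 7 exceeds n − k + 1 = 6 by 1, so the Singleton bound is violated and no linear [9, 4, 7]_5 code can exist. In particular it is not MDS (MDS requires d = n − k + 1 exactly).
Description: the claimed parameters are [9, 4, 7]_5; such a code would be impossible (violates the Singleton bound).


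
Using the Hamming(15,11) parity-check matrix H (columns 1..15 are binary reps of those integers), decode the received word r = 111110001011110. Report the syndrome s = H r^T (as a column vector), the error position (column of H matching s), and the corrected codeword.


s = (1, 1, 0, 0)^T, error position = 12, corrected codeword c = 111110001010110

Compute s = H r^T mod 2 one row at a time:
  s_1 = 0 + 1 + 0 + 1 + 1 + 1 + 1 + 0 = 5 ≡ 1 (mod 2).
  s_2 = 1 + 1 + 0 + 0 + 1 + 1 + 1 + 0 = 5 ≡ 1 (mod 2).
  s_3 = 1 + 1 + 0 + 0 + 0 + 1 + 1 + 0 = 4 ≡ 0 (mod 2).
  s_4 = 1 + 1 + 1 + 0 + 1 + 1 + 1 + 0 = 6 ≡ 0 (mod 2).
s = (1, 1, 0, 0)^T — this equals column 12 of H (binary 1100), so error is at position 12.
Correct: flip bit 12 of r = 111110001011110 to get c = 111110001010110.


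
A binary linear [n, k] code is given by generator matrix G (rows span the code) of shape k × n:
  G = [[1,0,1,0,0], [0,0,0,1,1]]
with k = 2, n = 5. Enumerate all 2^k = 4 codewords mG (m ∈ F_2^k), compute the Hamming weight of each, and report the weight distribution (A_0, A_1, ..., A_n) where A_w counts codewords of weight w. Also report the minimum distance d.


Weight distribution: A_0 = 1, A_2 = 2, A_4 = 1. Minimum distance d = 2.

Enumerate all 2^2 = 4 messages m ∈ F_2^2.
For each, compute codeword c = mG in F_2^5, then tally its weight.
  m = 00 → c = 00000, weight = 0.
  m = 10 → c = 10100, weight = 2.
  m = 01 → c = 00011, weight = 2.
  m = 11 → c = 10111, weight = 4.
Tally weights:
  weight 0: 1 codewords.
  weight 2: 2 codewords.
  weight 4: 1 codewords.
Minimum distance d = smallest w > 0 with A_w > 0 = 2.
Sanity: Σ A_w = 4 = 2^2 = 4 ✓.


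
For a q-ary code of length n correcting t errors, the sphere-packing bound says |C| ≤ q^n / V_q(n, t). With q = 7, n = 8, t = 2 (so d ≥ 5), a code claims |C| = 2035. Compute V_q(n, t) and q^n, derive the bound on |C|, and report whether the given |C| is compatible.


V_q(n, t) = 1057, q^n = 5764801, Hamming bound = 5453, |C| = 2035 ≤ bound (satisfied).

Step 1: Compute V_q(n, t) = Σ_{j=0}^2 C(n, j) (q−1)^j.
  j = 0: C(8,0)·(6)^0 = 1·1 = 1.
  j = 1: C(8,1)·(6)^1 = 8·6 = 48.
  j = 2: C(8,2)·(6)^2 = 28·36 = 1008.
  V_q(n, t) = 1 + 48 + 1008 = 1057.
Step 2: q^n = 7^8 = 5764801.
Step 3: Hamming bound ⌊q^n / V_q(n,t)⌋ = ⌊5764801/1057⌋ = 5453.
Step 4: Compare |C| = 2035 to 5453: satisfied.
The claimed |C| lies below the Hamming bound.


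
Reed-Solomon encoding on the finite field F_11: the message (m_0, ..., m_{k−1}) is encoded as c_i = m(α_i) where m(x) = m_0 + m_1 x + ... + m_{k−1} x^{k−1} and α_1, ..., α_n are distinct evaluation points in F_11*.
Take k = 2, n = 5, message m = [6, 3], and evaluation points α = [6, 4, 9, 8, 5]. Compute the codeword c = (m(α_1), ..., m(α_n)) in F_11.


c = [2, 7, 0, 8, 10]

Message polynomial: m(x) = 6 + 3·x (mod 11).
For each evaluation point α_i, compute m(α_i) mod 11:
  α_1 = 6: Horner steps 3 → 2, so m(6) = 2.
  α_2 = 4: Horner steps 3 → 7, so m(4) = 7.
  α_3 = 9: Horner steps 3 → 0, so m(9) = 0.
  α_4 = 8: Horner steps 3 → 8, so m(8) = 8.
  α_5 = 5: Horner steps 3 → 10, so m(5) = 10.
Codeword c = [2, 7, 0, 8, 10] ∈ F_11^5.


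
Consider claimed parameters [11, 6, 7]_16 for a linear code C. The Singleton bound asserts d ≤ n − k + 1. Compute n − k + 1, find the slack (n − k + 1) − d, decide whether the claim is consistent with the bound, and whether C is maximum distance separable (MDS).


Singleton RHS = n − k + 1 = 6, slack = -1, bound violated (no such code; not MDS).

Singleton bound: d ≤ n − k + 1.
Here n = 11, k = 6, so n − k + 1 = 6.
Given d = 7, check d ≤ 6: NO.
Slack = (n − k + 1) − d = -1.
The slack is negative: d = 7 exceeds n − k + 1 = 6 by 1, so the Singleton bound is violated and no linear [11, 6, 7]_16 code can exist. In particular it is not MDS (MDS requires d = n − k + 1 exactly).
Description: the claimed parameters are [11, 6, 7]_16; such a code would be impossible (violates the Singleton bound).


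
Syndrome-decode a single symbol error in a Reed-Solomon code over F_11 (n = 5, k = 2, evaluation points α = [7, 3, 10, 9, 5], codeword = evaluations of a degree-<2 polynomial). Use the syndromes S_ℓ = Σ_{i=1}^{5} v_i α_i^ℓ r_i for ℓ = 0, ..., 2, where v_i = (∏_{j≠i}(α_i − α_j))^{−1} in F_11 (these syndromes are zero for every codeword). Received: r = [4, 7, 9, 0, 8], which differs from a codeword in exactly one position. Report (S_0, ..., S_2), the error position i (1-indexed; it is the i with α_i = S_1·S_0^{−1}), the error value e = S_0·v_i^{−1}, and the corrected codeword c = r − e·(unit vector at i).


S = (1, 3, 9), error at position 2, error magnitude e = 6, c = [4, 1, 9, 0, 8].

Step 1: column multipliers v_i = (∏_{j≠i}(α_i − α_j))^{−1} mod 11.
  i = 1 (α = 7): (7−3)(7−10)(7−9)(7−5) = 4·(−3)·(−2)·2 = 48 ≡ 4, so v_1 = 4^{−1} = 3 (mod 11).
  i = 2 (α = 3): (3−7)(3−10)(3−9)(3−5) = (−4)·(−7)·(−6)·(−2) = 336 ≡ 6, so v_2 = 6^{−1} = 2 (mod 11).
  i = 3 (α = 10): (10−7)(10−3)(10−9)(10−5) = 3·7·1·5 = 105 ≡ 6, so v_3 = 6^{−1} = 2 (mod 11).
  i = 4 (α = 9): (9−7)(9−3)(9−10)(9−5) = 2·6·(−1)·4 = −48 ≡ 7, so v_4 = 7^{−1} = 8 (mod 11).
  i = 5 (α = 5): (5−7)(5−3)(5−10)(5−9) = (−2)·2·(−5)·(−4) = −80 ≡ 8, so v_5 = 8^{−1} = 7 (mod 11).
  v = [3, 2, 2, 8, 7].
Step 2: syndromes of r = [4, 7, 9, 0, 8] (all sums mod 11).
  S_0 = Σ v_i r_i = 3·4 + 2·7 + 2·9 + 8·0 + 7·8 = 100 ≡ 1.
  S_1 = Σ v_i α_i r_i = 3·7·4 + 2·3·7 + 2·10·9 + 8·9·0 + 7·5·8 = 586 ≡ 3.
  α_i^2 mod 11 = [5, 9, 1, 4, 3].
  S_2 = Σ v_i α_i^2 r_i = 3·5·4 + 2·9·7 + 2·1·9 + 8·4·0 + 7·3·8 = 372 ≡ 9.
  S = (1, 3, 9) ≠ 0, so r is not a codeword (an error is present).
Step 3: locate the error. For a single error e at position i, S_ℓ = v_i·e·α_i^ℓ, so α_err = S_1/S_0.
  S_0^{−1} = 1^{−1} = 1 (mod 11), so α_err = 3·1 = 3 ≡ 3 = α_2. Error position i = 2.
  Consistency check: S_2/S_1 = 9·4 = 36 ≡ 3 = α_err ✓ (single-error assumption holds).
Step 4: error magnitude e = S_0/v_2 = S_0·∏_{j≠2}(α_2 − α_j) = 1·6 = 6 ≡ 6 (mod 11).
Step 5: correct position 2: c_2 = r_2 − e = 7 − 6 ≡ 1 (mod 11). Hence c = [4, 1, 9, 0, 8].
  Check: interpolating c through the α_i gives m(x) = 7 + 9·x (degree < 2) with m(α_i) = c_i for every i, so c is indeed a codeword.


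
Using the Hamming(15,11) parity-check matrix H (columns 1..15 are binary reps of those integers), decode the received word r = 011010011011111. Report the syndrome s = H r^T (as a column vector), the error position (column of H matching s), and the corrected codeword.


s = (1, 1, 1, 0)^T, error position = 14, corrected codeword c = 011010011011101

Compute s = H r^T mod 2 one row at a time:
  s_1 = 1 + 1 + 0 + 1 + 1 + 1 + 1 + 1 = 7 ≡ 1 (mod 2).
  s_2 = 0 + 1 + 0 + 0 + 1 + 1 + 1 + 1 = 5 ≡ 1 (mod 2).
  s_3 = 1 + 1 + 0 + 0 + 0 + 1 + 1 + 1 = 5 ≡ 1 (mod 2).
  s_4 = 0 + 1 + 1 + 0 + 1 + 1 + 1 + 1 = 6 ≡ 0 (mod 2).
s = (1, 1, 1, 0)^T — this equals column 14 of H (binary 1110), so error is at position 14.
Correct: flip bit 14 of r = 011010011011111 to get c = 011010011011101.


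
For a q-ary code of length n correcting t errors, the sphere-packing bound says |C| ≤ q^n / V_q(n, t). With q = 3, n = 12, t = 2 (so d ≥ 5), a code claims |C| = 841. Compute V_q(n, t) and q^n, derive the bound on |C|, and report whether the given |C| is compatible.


V_q(n, t) = 289, q^n = 531441, Hamming bound = 1838, |C| = 841 ≤ bound (satisfied).

Step 1: Compute V_q(n, t) = Σ_{j=0}^2 C(n, j) (q−1)^j.
  j = 0: C(12,0)·(2)^0 = 1·1 = 1.
  j = 1: C(12,1)·(2)^1 = 12·2 = 24.
  j = 2: C(12,2)·(2)^2 = 66·4 = 264.
  V_q(n, t) = 1 + 24 + 264 = 289.
Step 2: q^n = 3^12 = 531441.
Step 3: Hamming bound ⌊q^n / V_q(n,t)⌋ = ⌊531441/289⌋ = 1838.
Step 4: Compare |C| = 841 to 1838: satisfied.
The claimed |C| lies below the Hamming bound.


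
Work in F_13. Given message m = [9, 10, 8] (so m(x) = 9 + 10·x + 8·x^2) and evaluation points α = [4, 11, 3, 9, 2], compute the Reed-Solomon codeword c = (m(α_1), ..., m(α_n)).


c = [8, 8, 7, 6, 9]

Message polynomial: m(x) = 9 + 10·x + 8·x^2 (mod 13).
For each evaluation point α_i, compute m(α_i) mod 13:
  α_1 = 4: Horner steps 8 → 3 → 8, so m(4) = 8.
  α_2 = 11: Horner steps 8 → 7 → 8, so m(11) = 8.
  α_3 = 3: Horner steps 8 → 8 → 7, so m(3) = 7.
  α_4 = 9: Horner steps 8 → 4 → 6, so m(9) = 6.
  α_5 = 2: Horner steps 8 → 0 → 9, so m(2) = 9.
Codeword c = [8, 8, 7, 6, 9] ∈ F_13^5.


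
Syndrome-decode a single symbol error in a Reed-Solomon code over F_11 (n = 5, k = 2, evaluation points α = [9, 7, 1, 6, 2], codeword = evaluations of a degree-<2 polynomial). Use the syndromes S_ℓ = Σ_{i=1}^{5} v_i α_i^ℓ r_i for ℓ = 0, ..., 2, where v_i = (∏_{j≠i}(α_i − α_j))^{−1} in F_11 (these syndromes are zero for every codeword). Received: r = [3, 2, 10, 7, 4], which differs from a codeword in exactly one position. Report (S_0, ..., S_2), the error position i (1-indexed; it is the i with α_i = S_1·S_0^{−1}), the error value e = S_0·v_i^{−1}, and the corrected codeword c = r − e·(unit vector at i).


S = (7, 3, 6), error at position 5, error magnitude e = 10, c = [3, 2, 10, 7, 5].

Step 1: column multipliers v_i = (∏_{j≠i}(α_i − α_j))^{−1} mod 11.
  i = 1 (α = 9): (9−7)(9−1)(9−6)(9−2) = 2·8·3·7 = 336 ≡ 6, so v_1 = 6^{−1} = 2 (mod 11).
  i = 2 (α = 7): (7−9)(7−1)(7−6)(7−2) = (−2)·6·1·5 = −60 ≡ 6, so v_2 = 6^{−1} = 2 (mod 11).
  i = 3 (α = 1): (1−9)(1−7)(1−6)(1−2) = (−8)·(−6)·(−5)·(−1) = 240 ≡ 9, so v_3 = 9^{−1} = 5 (mod 11).
  i = 4 (α = 6): (6−9)(6−7)(6−1)(6−2) = (−3)·(−1)·5·4 = 60 ≡ 5, so v_4 = 5^{−1} = 9 (mod 11).
  i = 5 (α = 2): (2−9)(2−7)(2−1)(2−6) = (−7)·(−5)·1·(−4) = −140 ≡ 3, so v_5 = 3^{−1} = 4 (mod 11).
  v = [2, 2, 5, 9, 4].
Step 2: syndromes of r = [3, 2, 10, 7, 4] (all sums mod 11).
  S_0 = Σ v_i r_i = 2·3 + 2·2 + 5·10 + 9·7 + 4·4 = 139 ≡ 7.
  S_1 = Σ v_i α_i r_i = 2·9·3 + 2·7·2 + 5·1·10 + 9·6·7 + 4·2·4 = 542 ≡ 3.
  α_i^2 mod 11 = [4, 5, 1, 3, 4].
  S_2 = Σ v_i α_i^2 r_i = 2·4·3 + 2·5·2 + 5·1·10 + 9·3·7 + 4·4·4 = 347 ≡ 6.
  S = (7, 3, 6) ≠ 0, so r is not a codeword (an error is present).
Step 3: locate the error. For a single error e at position i, S_ℓ = v_i·e·α_i^ℓ, so α_err = S_1/S_0.
  S_0^{−1} = 7^{−1} = 8 (mod 11), so α_err = 3·8 = 24 ≡ 2 = α_5. Error position i = 5.
  Consistency check: S_2/S_1 = 6·4 = 24 ≡ 2 = α_err ✓ (single-error assumption holds).
Step 4: error magnitude e = S_0/v_5 = S_0·∏_{j≠5}(α_5 − α_j) = 7·3 = 21 ≡ 10 (mod 11).
Step 5: correct position 5: c_5 = r_5 − e = 4 − 10 ≡ 5 (mod 11). Hence c = [3, 2, 10, 7, 5].
  Check: interpolating c through the α_i gives m(x) = 4 + 6·x (degree < 2) with m(α_i) = c_i for every i, so c is indeed a codeword.


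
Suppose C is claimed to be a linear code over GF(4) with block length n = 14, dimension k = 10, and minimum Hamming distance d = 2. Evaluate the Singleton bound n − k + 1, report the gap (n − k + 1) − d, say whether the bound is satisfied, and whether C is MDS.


Singleton RHS = n − k + 1 = 5, slack = 3, bound satisfied, not MDS.

Singleton bound: d ≤ n − k + 1.
Here n = 14, k = 10, so n − k + 1 = 5.
Given d = 2, check d ≤ 5: YES.
Slack = (n − k + 1) − d = 3.
The code is NOT MDS (slack = 3 > 0).
Description: the claimed parameters are [14, 10, 2]_4; such a code would be non-MDS.


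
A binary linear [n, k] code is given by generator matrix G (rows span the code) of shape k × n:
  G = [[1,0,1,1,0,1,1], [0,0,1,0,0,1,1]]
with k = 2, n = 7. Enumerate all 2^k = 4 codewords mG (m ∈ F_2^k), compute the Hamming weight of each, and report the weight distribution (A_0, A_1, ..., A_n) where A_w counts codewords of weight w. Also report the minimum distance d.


Weight distribution: A_0 = 1, A_2 = 1, A_3 = 1, A_5 = 1. Minimum distance d = 2.

Enumerate all 2^2 = 4 messages m ∈ F_2^2.
For each, compute codeword c = mG in F_2^7, then tally its weight.
  m = 00 → c = 0000000, weight = 0.
  m = 10 → c = 1011011, weight = 5.
  m = 01 → c = 0010011, weight = 3.
  m = 11 → c = 1001000, weight = 2.
Tally weights:
  weight 0: 1 codewords.
  weight 2: 1 codewords.
  weight 3: 1 codewords.
  weight 5: 1 codewords.
Minimum distance d = smallest w > 0 with A_w > 0 = 2.
Sanity: Σ A_w = 4 = 2^2 = 4 ✓.


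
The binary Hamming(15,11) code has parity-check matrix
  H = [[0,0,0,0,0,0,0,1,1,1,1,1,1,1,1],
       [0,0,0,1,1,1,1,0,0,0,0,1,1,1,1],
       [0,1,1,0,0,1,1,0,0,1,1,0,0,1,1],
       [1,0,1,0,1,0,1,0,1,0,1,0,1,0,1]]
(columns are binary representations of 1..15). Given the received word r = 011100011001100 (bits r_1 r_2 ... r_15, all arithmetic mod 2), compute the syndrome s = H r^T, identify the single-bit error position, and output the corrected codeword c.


s = (0, 1, 0, 1)^T, error position = 5, corrected codeword c = 011110011001100

Compute s = H r^T mod 2 one row at a time:
  s_1 = 1 + 1 + 0 + 0 + 1 + 1 + 0 + 0 = 4 ≡ 0 (mod 2).
  s_2 = 1 + 0 + 0 + 0 + 1 + 1 + 0 + 0 = 3 ≡ 1 (mod 2).
  s_3 = 1 + 1 + 0 + 0 + 0 + 0 + 0 + 0 = 2 ≡ 0 (mod 2).
  s_4 = 0 + 1 + 0 + 0 + 1 + 0 + 1 + 0 = 3 ≡ 1 (mod 2).
s = (0, 1, 0, 1)^T — this equals column 5 of H (binary 0101), so error is at position 5.
Correct: flip bit 5 of r = 011100011001100 to get c = 011110011001100.


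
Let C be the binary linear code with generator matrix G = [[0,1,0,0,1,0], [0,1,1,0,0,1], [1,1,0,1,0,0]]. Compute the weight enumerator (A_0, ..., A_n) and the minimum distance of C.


Weight distribution: A_0 = 1, A_2 = 1, A_3 = 4, A_4 = 1, A_6 = 1. Minimum distance d = 2.

Enumerate all 2^3 = 8 messages m ∈ F_2^3.
For each, compute codeword c = mG in F_2^6, then tally its weight.
  m = 000 → c = 000000, weight = 0.
  m = 100 → c = 010010, weight = 2.
  m = 010 → c = 011001, weight = 3.
  m = 110 → c = 001011, weight = 3.
  m = 001 → c = 110100, weight = 3.
  m = 101 → c = 100110, weight = 3.
  m = 011 → c = 101101, weight = 4.
  m = 111 → c = 111111, weight = 6.
Tally weights:
  weight 0: 1 codewords.
  weight 2: 1 codewords.
  weight 3: 4 codewords.
  weight 4: 1 codewords.
  weight 6: 1 codewords.
Minimum distance d = smallest w > 0 with A_w > 0 = 2.
Sanity: Σ A_w = 8 = 2^3 = 8 ✓.


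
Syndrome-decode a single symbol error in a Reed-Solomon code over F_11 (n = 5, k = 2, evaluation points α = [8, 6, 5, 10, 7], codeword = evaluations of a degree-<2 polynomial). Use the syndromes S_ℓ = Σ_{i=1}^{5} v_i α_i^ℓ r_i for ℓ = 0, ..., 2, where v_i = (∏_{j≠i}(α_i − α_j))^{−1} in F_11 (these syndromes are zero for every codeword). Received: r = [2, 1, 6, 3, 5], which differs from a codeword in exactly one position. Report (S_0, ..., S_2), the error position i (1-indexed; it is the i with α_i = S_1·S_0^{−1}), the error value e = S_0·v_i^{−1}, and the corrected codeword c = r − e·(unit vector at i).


S = (7, 5, 2), error at position 5, error magnitude e = 9, c = [2, 1, 6, 3, 7].

Step 1: column multipliers v_i = (∏_{j≠i}(α_i − α_j))^{−1} mod 11.
  i = 1 (α = 8): (8−6)(8−5)(8−10)(8−7) = 2·3·(−2)·1 = −12 ≡ 10, so v_1 = 10^{−1} = 10 (mod 11).
  i = 2 (α = 6): (6−8)(6−5)(6−10)(6−7) = (−2)·1·(−4)·(−1) = −8 ≡ 3, so v_2 = 3^{−1} = 4 (mod 11).
  i = 3 (α = 5): (5−8)(5−6)(5−10)(5−7) = (−3)·(−1)·(−5)·(−2) = 30 ≡ 8, so v_3 = 8^{−1} = 7 (mod 11).
  i = 4 (α = 10): (10−8)(10−6)(10−5)(10−7) = 2·4·5·3 = 120 ≡ 10, so v_4 = 10^{−1} = 10 (mod 11).
  i = 5 (α = 7): (7−8)(7−6)(7−5)(7−10) = (−1)·1·2·(−3) = 6 ≡ 6, so v_5 = 6^{−1} = 2 (mod 11).
  v = [10, 4, 7, 10, 2].
Step 2: syndromes of r = [2, 1, 6, 3, 5] (all sums mod 11).
  S_0 = Σ v_i r_i = 10·2 + 4·1 + 7·6 + 10·3 + 2·5 = 106 ≡ 7.
  S_1 = Σ v_i α_i r_i = 10·8·2 + 4·6·1 + 7·5·6 + 10·10·3 + 2·7·5 = 764 ≡ 5.
  α_i^2 mod 11 = [9, 3, 3, 1, 5].
  S_2 = Σ v_i α_i^2 r_i = 10·9·2 + 4·3·1 + 7·3·6 + 10·1·3 + 2·5·5 = 398 ≡ 2.
  S = (7, 5, 2) ≠ 0, so r is not a codeword (an error is present).
Step 3: locate the error. For a single error e at position i, S_ℓ = v_i·e·α_i^ℓ, so α_err = S_1/S_0.
  S_0^{−1} = 7^{−1} = 8 (mod 11), so α_err = 5·8 = 40 ≡ 7 = α_5. Error position i = 5.
  Consistency check: S_2/S_1 = 2·9 = 18 ≡ 7 = α_err ✓ (single-error assumption holds).
Step 4: error magnitude e = S_0/v_5 = S_0·∏_{j≠5}(α_5 − α_j) = 7·6 = 42 ≡ 9 (mod 11).
Step 5: correct position 5: c_5 = r_5 − e = 5 − 9 ≡ 7 (mod 11). Hence c = [2, 1, 6, 3, 7].
  Check: interpolating c through the α_i gives m(x) = 9 + 6·x (degree < 2) with m(α_i) = c_i for every i, so c is indeed a codeword.


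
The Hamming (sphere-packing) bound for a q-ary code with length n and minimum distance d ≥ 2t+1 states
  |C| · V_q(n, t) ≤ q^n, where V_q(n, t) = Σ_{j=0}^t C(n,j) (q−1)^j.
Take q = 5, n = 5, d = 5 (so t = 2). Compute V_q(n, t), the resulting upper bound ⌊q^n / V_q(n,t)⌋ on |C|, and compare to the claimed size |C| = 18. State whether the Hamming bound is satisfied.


V_q(n, t) = 181, q^n = 3125, Hamming bound = 17, |C| = 18 > bound (violated).

Step 1: Compute V_q(n, t) = Σ_{j=0}^2 C(n, j) (q−1)^j.
  j = 0: C(5,0)·(4)^0 = 1·1 = 1.
  j = 1: C(5,1)·(4)^1 = 5·4 = 20.
  j = 2: C(5,2)·(4)^2 = 10·16 = 160.
  V_q(n, t) = 1 + 20 + 160 = 181.
Step 2: q^n = 5^5 = 3125.
Step 3: Hamming bound ⌊q^n / V_q(n,t)⌋ = ⌊3125/181⌋ = 17.
Step 4: Compare |C| = 18 to 17: violated.
The claimed |C| lies above the Hamming bound, so no 5-ary code of length 5 with d ≥ 5 can have 18 codewords.


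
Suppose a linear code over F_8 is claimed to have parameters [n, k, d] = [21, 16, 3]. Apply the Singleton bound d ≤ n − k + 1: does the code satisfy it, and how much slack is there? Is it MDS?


Singleton RHS = n − k + 1 = 6, slack = 3, bound satisfied, not MDS.

Singleton bound: d ≤ n − k + 1.
Here n = 21, k = 16, so n − k + 1 = 6.
Given d = 3, check d ≤ 6: YES.
Slack = (n − k + 1) − d = 3.
The code is NOT MDS (slack = 3 > 0).
Description: the claimed parameters are [21, 16, 3]_8; such a code would be non-MDS.


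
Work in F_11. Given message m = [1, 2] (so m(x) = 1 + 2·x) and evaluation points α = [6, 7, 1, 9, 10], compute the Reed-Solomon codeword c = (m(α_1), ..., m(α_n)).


c = [2, 4, 3, 8, 10]

Message polynomial: m(x) = 1 + 2·x (mod 11).
For each evaluation point α_i, compute m(α_i) mod 11:
  α_1 = 6: Horner steps 2 → 2, so m(6) = 2.
  α_2 = 7: Horner steps 2 → 4, so m(7) = 4.
  α_3 = 1: Horner steps 2 → 3, so m(1) = 3.
  α_4 = 9: Horner steps 2 → 8, so m(9) = 8.
  α_5 = 10: Horner steps 2 → 10, so m(10) = 10.
Codeword c = [2, 4, 3, 8, 10] ∈ F_11^5.


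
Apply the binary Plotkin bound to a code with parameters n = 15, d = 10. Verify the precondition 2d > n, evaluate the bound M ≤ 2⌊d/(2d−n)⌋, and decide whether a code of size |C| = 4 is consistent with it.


Plotkin bound M ≤ 4; given |C| = 4 ≤ bound (satisfied).

Check applicability: 2d = 20, n = 15.
2d − n = 5 > 0, so Plotkin applies.
Compute d/(2d−n) = 10/5 ≈ 2.0000.
⌊d/(2d−n)⌋ = 2.
Plotkin bound: M ≤ 2·2 = 4.
Given |C| = 4, check: satisfied.
This |C| is at the Plotkin bound.


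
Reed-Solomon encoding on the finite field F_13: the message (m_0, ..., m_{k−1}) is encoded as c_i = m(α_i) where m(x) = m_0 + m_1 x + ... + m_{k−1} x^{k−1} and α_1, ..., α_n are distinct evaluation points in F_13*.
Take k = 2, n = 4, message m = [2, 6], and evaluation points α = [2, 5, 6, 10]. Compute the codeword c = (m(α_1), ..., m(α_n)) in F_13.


c = [1, 6, 12, 10]

Message polynomial: m(x) = 2 + 6·x (mod 13).
For each evaluation point α_i, compute m(α_i) mod 13:
  α_1 = 2: Horner steps 6 → 1, so m(2) = 1.
  α_2 = 5: Horner steps 6 → 6, so m(5) = 6.
  α_3 = 6: Horner steps 6 → 12, so m(6) = 12.
  α_4 = 10: Horner steps 6 → 10, so m(10) = 10.
Codeword c = [1, 6, 12, 10] ∈ F_13^4.


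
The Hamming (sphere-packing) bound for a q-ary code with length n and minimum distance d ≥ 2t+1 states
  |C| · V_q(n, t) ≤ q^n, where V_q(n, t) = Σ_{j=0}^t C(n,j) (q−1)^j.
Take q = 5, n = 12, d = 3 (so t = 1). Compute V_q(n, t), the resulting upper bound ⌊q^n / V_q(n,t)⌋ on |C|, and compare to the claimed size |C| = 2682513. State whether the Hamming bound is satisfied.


V_q(n, t) = 49, q^n = 244140625, Hamming bound = 4982461, |C| = 2682513 ≤ bound (satisfied).

Step 1: Compute V_q(n, t) = Σ_{j=0}^1 C(n, j) (q−1)^j.
  j = 0: C(12,0)·(4)^0 = 1·1 = 1.
  j = 1: C(12,1)·(4)^1 = 12·4 = 48.
  V_q(n, t) = 1 + 48 = 49.
Step 2: q^n = 5^12 = 244140625.
Step 3: Hamming bound ⌊q^n / V_q(n,t)⌋ = ⌊244140625/49⌋ = 4982461.
Step 4: Compare |C| = 2682513 to 4982461: satisfied.
The claimed |C| lies below the Hamming bound.


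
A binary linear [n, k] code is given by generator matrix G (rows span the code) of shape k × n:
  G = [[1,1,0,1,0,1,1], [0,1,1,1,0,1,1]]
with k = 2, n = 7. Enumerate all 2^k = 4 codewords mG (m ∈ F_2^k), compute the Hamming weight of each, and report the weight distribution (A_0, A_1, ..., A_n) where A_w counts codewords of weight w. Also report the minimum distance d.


Weight distribution: A_0 = 1, A_2 = 1, A_5 = 2. Minimum distance d = 2.

Enumerate all 2^2 = 4 messages m ∈ F_2^2.
For each, compute codeword c = mG in F_2^7, then tally its weight.
  m = 00 → c = 0000000, weight = 0.
  m = 10 → c = 1101011, weight = 5.
  m = 01 → c = 0111011, weight = 5.
  m = 11 → c = 1010000, weight = 2.
Tally weights:
  weight 0: 1 codewords.
  weight 2: 1 codewords.
  weight 5: 2 codewords.
Minimum distance d = smallest w > 0 with A_w > 0 = 2.
Sanity: Σ A_w = 4 = 2^2 = 4 ✓.
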